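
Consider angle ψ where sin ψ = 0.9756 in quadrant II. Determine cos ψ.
cos ψ = ±√(1 - sin²ψ) = -0.2196 (negative in QII)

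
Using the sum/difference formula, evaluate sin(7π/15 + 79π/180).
sin(7π/15 + 79π/180) = sin 7π/15 cos 79π/180 + cos 7π/15 sin 79π/180 = 0.2924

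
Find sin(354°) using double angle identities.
sin(354°) = 2 sin 177° cos 177° = -0.1045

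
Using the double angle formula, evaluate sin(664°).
sin(664°) = 2 sin 332° cos 332° = -0.829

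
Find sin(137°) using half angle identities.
sin(137°) = √((1 - cos 274°)/2) = 0.682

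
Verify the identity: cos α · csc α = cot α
LHS = cos α · (1/sin α) = cos α/sin α = cot α = RHS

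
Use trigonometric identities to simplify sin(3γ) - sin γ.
sin(3γ) - sin γ = 2 cos(2γ) sin γ (using Sum-to-product)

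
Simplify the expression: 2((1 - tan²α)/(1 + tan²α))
2((1 - tan²α)/(1 + tan²α)) = 2(cos(2α)) (using Double angle)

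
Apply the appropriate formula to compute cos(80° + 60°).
cos(80° + 60°) = cos 80° cos 60° - sin 80° sin 60° = -0.766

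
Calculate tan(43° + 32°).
tan(43° + 32°) = (tan 43° + tan 32°)/(1 - tan 43° tan 32°) = 2+√3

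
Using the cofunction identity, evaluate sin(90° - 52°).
sin(90° - 52°) = cos(52°) = 0.6157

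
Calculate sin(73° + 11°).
sin(73° + 11°) = sin 73° cos 11° + cos 73° sin 11° = 0.9945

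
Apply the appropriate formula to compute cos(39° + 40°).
cos(39° + 40°) = cos 39° cos 40° - sin 39° sin 40° = 0.1908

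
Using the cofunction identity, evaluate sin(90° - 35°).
sin(90° - 35°) = cos(35°) = 0.8192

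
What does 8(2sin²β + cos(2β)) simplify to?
8(2sin²β + cos(2β)) = 8 (using Double angle)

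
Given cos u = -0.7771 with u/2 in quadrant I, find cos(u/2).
cos(u/2) = ±√((1 + cos u)/2); positive since u/2 ∈ QI, so cos(u/2) = 0.3338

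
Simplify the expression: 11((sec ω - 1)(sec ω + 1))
11((sec ω - 1)(sec ω + 1)) = 11(tan²ω) (using Diff. of squares)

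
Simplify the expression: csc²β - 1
csc²β - 1 = cot²β (using Pythagorean identity)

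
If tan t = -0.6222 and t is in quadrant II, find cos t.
cos t = -0.8491 (using tan²t + 1 = sec²t)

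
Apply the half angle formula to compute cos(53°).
cos(53°) = √((1 + cos 106°)/2) = 0.6018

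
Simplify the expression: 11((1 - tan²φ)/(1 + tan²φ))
11((1 - tan²φ)/(1 + tan²φ)) = 11(cos(2φ)) (using Double angle)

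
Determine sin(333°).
sin(333°) = -0.454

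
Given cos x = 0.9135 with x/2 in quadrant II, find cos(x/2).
cos(x/2) = ±√((1 + cos x)/2); negative since x/2 ∈ QII, so cos(x/2) = -0.9781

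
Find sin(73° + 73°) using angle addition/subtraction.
sin(73° + 73°) = sin 73° cos 73° + cos 73° sin 73° = 0.5592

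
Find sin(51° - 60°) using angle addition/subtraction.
sin(51° - 60°) = sin 51° cos 60° - cos 51° sin 60° = -0.1564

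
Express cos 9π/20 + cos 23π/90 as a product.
cos 9π/20 + cos 23π/90 = 2 cos(127π/360) cos(7π/72)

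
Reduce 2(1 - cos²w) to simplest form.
2(1 - cos²w) = 2(sin²w) (using Pythagorean identity)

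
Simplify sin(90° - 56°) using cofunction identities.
sin(90° - 56°) = cos(56°)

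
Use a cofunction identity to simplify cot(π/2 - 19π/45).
cot(π/2 - 19π/45) = tan(19π/45)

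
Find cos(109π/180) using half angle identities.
cos(109π/180) = -√((1 + cos 109π/90)/2) = -0.3256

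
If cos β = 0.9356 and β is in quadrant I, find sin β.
sin β = 0.3531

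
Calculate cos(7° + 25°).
cos(7° + 25°) = cos 7° cos 25° - sin 7° sin 25° = 0.848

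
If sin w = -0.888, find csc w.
csc w = 1/sin w = -1.126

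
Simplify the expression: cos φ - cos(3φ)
cos φ - cos(3φ) = 2 sin(2φ) sin φ (using Sum-to-product)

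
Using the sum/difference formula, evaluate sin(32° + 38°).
sin(32° + 38°) = sin 32° cos 38° + cos 32° sin 38° = 0.9397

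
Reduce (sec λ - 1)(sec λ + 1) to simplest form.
(sec λ - 1)(sec λ + 1) = tan²λ (using Diff. of squares)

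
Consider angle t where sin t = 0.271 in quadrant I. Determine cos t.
cos t = √(1 - sin²t) = 0.9626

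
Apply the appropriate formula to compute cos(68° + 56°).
cos(68° + 56°) = cos 68° cos 56° - sin 68° sin 56° = -0.5592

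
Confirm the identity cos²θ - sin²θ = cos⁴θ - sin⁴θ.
RHS = (cos²θ - sin²θ)(cos²θ + sin²θ) = (cos²θ - sin²θ) · 1 = cos²θ - sin²θ = LHS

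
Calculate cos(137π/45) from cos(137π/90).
cos(137π/45) = cos²137π/90 - sin²137π/90 = -0.9903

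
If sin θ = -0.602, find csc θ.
csc θ = 1/sin θ = -1.661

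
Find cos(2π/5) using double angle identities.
cos(2π/5) = 2cos²π/5 - 1 = 0.309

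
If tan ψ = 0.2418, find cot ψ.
cot ψ = 1/tan ψ = 4.136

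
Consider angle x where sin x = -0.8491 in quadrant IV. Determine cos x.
cos x = √(1 - sin²x) = 0.5282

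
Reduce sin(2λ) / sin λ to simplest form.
sin(2λ) / sin λ = 2 cos λ (using Double angle)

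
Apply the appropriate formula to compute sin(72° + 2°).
sin(72° + 2°) = sin 72° cos 2° + cos 72° sin 2° = 0.9613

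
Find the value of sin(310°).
sin(310°) = -0.766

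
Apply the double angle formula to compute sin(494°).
sin(494°) = 2 sin 247° cos 247° = 0.7193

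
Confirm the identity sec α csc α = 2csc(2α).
RHS = 2/sin(2α) = 2/(2 sin α cos α) = 1/(sin α cos α) = (1/cos α)(1/sin α) = sec α csc α = LHS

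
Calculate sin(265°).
sin(265°) = -0.9962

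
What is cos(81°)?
cos(81°) = 0.1564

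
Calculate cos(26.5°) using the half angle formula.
cos(26.5°) = √((1 + cos 53°)/2) = 0.8949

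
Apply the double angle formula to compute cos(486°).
cos(486°) = cos²243° - sin²243° = -0.5878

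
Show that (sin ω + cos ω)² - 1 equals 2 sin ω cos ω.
LHS = sin²ω + 2 sin ω cos ω + cos²ω - 1 = (sin²ω + cos²ω) + 2 sin ω cos ω - 1 = 1 + 2 sin ω cos ω - 1 = 2 sin ω cos ω = RHS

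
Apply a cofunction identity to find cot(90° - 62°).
cot(90° - 62°) = tan(62°) = 1.881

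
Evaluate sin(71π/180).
sin(71π/180) = 0.9455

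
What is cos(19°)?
cos(19°) = 0.9455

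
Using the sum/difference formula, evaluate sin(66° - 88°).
sin(66° - 88°) = sin 66° cos 88° - cos 66° sin 88° = -0.3746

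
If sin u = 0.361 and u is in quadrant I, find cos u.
cos u = 0.9326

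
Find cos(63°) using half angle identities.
cos(63°) = √((1 + cos 126°)/2) = 0.454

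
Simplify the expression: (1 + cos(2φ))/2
(1 + cos(2φ))/2 = cos²φ (using Power reduction)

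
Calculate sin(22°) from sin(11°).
sin(22°) = 2 sin 11° cos 11° = 0.3746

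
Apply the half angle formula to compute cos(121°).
cos(121°) = -√((1 + cos 242°)/2) = -0.515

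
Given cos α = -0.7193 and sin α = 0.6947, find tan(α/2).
tan(α/2) = sin α / (1 + cos α) = 2.475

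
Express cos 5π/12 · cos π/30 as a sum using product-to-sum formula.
cos 5π/12 cos π/30 = (1/2)[cos(5π/12-π/30) + cos(5π/12+π/30)]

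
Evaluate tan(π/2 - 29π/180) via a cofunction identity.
tan(π/2 - 29π/180) = cot(29π/180) = 1.804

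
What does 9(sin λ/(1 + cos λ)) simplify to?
9(sin λ/(1 + cos λ)) = 9(tan(λ/2)) (using Half angle)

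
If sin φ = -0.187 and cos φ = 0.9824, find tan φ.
tan φ = sin φ / cos φ = -0.1904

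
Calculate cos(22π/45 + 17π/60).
cos(22π/45 + 17π/60) = cos 22π/45 cos 17π/60 - sin 22π/45 sin 17π/60 = -0.7547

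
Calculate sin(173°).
sin(173°) = 0.1219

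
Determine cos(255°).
cos(255°) = -(√6-√2)/4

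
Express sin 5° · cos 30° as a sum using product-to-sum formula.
sin 5° cos 30° = (1/2)[sin(5°+30°) + sin(5°-30°)]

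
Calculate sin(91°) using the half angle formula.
sin(91°) = √((1 - cos 182°)/2) = 0.9998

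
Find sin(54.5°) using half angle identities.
sin(54.5°) = √((1 - cos 109°)/2) = 0.8141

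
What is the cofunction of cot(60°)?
cot(60°) = tan(90° - 60°) = tan(30°)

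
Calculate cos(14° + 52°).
cos(14° + 52°) = cos 14° cos 52° - sin 14° sin 52° = 0.4067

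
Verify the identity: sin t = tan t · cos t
RHS = (sin t/cos t) · cos t = sin t = LHS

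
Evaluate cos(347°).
cos(347°) = 0.9744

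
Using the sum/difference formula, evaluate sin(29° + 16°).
sin(29° + 16°) = sin 29° cos 16° + cos 29° sin 16° = √2/2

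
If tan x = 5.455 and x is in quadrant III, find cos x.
cos x = -0.1803 (using tan²x + 1 = sec²x)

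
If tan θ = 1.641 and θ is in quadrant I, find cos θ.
cos θ = 0.5204 (using tan²θ + 1 = sec²θ)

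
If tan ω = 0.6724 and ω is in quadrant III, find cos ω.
cos ω = -0.8298 (using tan²ω + 1 = sec²ω)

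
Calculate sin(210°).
sin(210°) = -1/2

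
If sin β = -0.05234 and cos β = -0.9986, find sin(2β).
sin(2β) = 2 sin β cos β = 0.1045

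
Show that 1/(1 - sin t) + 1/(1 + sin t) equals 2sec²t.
LHS = [(1 + sin t) + (1 - sin t)] / [(1 - sin t)(1 + sin t)] = 2/(1 - sin²t) = 2/cos²t = 2sec²t = RHS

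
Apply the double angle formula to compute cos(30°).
cos(30°) = cos²15° - sin²15° = √3/2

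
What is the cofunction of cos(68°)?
cos(68°) = sin(90° - 68°) = sin(22°)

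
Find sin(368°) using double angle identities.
sin(368°) = 2 sin 184° cos 184° = 0.1392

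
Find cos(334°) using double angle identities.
cos(334°) = cos²167° - sin²167° = 0.8988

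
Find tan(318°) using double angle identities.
tan(318°) = 2 tan 159° / (1 - tan²159°) = -0.9004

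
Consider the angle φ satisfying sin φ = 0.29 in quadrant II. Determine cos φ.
cos φ = ±√(1 - sin²φ) = -0.957 (negative in QII)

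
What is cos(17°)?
cos(17°) = 0.9563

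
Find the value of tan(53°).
tan(53°) = 1.327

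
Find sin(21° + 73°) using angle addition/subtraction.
sin(21° + 73°) = sin 21° cos 73° + cos 21° sin 73° = 0.9976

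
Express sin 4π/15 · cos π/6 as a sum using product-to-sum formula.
sin 4π/15 cos π/6 = (1/2)[sin(4π/15+π/6) + sin(4π/15-π/6)]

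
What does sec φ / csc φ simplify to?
sec φ / csc φ = tan φ (using Reciprocal identities)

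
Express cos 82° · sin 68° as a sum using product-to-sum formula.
cos 82° sin 68° = (1/2)[sin(82°+68°) - sin(82°-68°)]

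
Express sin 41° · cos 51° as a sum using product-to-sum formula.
sin 41° cos 51° = (1/2)[sin(41°+51°) + sin(41°-51°)]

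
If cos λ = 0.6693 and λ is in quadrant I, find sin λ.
sin λ = 0.743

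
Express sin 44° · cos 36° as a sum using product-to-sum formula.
sin 44° cos 36° = (1/2)[sin(44°+36°) + sin(44°-36°)]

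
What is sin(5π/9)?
sin(5π/9) = 0.9848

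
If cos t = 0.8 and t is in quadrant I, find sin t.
sin t = 0.6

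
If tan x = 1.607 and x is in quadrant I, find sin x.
sin x = 0.849 (using tan²x + 1 = sec²x)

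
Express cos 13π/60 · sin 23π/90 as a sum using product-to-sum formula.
cos 13π/60 sin 23π/90 = (1/2)[sin(13π/60+23π/90) - sin(13π/60-23π/90)]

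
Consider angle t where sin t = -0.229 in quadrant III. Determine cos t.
cos t = ±√(1 - sin²t) = -0.9734 (negative in QIII)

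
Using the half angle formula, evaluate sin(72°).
sin(72°) = √((1 - cos 144°)/2) = 0.9511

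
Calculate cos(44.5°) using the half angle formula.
cos(44.5°) = √((1 + cos 89°)/2) = 0.7133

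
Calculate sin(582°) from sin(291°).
sin(582°) = 2 sin 291° cos 291° = -0.6691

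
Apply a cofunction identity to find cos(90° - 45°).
cos(90° - 45°) = sin(45°) = √2/2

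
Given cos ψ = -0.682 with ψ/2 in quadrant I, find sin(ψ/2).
sin(ψ/2) = ±√((1 - cos ψ)/2); positive since ψ/2 ∈ QI, so sin(ψ/2) = 0.9171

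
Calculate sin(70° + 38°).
sin(70° + 38°) = sin 70° cos 38° + cos 70° sin 38° = 0.9511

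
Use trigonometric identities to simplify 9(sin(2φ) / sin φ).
9(sin(2φ) / sin φ) = 9(2 cos φ) (using Double angle)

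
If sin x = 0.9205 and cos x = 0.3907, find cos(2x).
cos(2x) = cos²x - sin²x = -0.6947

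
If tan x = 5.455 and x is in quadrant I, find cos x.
cos x = 0.1803 (using tan²x + 1 = sec²x)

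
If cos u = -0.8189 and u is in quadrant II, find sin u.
sin u = 0.5739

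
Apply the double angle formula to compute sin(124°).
sin(124°) = 2 sin 62° cos 62° = 0.829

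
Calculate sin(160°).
sin(160°) = 0.342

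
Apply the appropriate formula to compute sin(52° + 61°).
sin(52° + 61°) = sin 52° cos 61° + cos 52° sin 61° = 0.9205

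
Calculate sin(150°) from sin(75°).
sin(150°) = 2 sin 75° cos 75° = 1/2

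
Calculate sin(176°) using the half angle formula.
sin(176°) = √((1 - cos 352°)/2) = 0.06976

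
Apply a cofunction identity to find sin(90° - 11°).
sin(90° - 11°) = cos(11°) = 0.9816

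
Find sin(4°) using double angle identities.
sin(4°) = 2 sin 2° cos 2° = 0.06976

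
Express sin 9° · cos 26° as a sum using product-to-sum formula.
sin 9° cos 26° = (1/2)[sin(9°+26°) + sin(9°-26°)]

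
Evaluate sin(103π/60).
sin(103π/60) = -0.7771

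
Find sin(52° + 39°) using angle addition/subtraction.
sin(52° + 39°) = sin 52° cos 39° + cos 52° sin 39° = 0.9998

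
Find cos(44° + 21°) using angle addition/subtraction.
cos(44° + 21°) = cos 44° cos 21° - sin 44° sin 21° = 0.4226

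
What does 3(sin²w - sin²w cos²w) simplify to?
3(sin²w - sin²w cos²w) = 3(sin⁴w) (using Factoring)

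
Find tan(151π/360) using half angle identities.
tan(151π/360) = sin 151π/180 / (1 + cos 151π/180) = 3.867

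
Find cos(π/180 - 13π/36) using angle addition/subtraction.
cos(π/180 - 13π/36) = cos π/180 cos 13π/36 + sin π/180 sin 13π/36 = 0.4384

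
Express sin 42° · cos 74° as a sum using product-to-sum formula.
sin 42° cos 74° = (1/2)[sin(42°+74°) + sin(42°-74°)]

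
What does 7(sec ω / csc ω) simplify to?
7(sec ω / csc ω) = 7(tan ω) (using Reciprocal identities)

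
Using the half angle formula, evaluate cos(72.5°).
cos(72.5°) = √((1 + cos 145°)/2) = 0.3007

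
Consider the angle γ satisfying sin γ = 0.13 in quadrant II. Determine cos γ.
cos γ = ±√(1 - sin²γ) = -0.9915 (negative in QII)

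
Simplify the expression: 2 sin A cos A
2 sin A cos A = sin(2A) (using Double angle)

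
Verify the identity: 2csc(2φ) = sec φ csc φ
LHS = 2/sin(2φ) = 2/(2 sin φ cos φ) = 1/(sin φ cos φ) = (1/cos φ)(1/sin φ) = sec φ csc φ = RHS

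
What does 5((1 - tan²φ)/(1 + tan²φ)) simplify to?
5((1 - tan²φ)/(1 + tan²φ)) = 5(cos(2φ)) (using Double angle)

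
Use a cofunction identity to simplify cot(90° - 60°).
cot(90° - 60°) = tan(60°)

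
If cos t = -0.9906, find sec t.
sec t = 1/cos t = -1.009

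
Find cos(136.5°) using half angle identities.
cos(136.5°) = -√((1 + cos 273°)/2) = -0.7254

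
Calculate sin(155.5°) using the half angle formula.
sin(155.5°) = √((1 - cos 311°)/2) = 0.4147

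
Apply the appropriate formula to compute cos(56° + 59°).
cos(56° + 59°) = cos 56° cos 59° - sin 56° sin 59° = -0.4226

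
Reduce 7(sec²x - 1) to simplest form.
7(sec²x - 1) = 7(tan²x) (using Pythagorean identity)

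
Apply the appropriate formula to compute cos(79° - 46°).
cos(79° - 46°) = cos 79° cos 46° + sin 79° sin 46° = 0.8387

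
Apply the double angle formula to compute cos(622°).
cos(622°) = cos²311° - sin²311° = -0.1392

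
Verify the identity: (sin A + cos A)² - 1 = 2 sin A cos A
LHS = sin²A + 2 sin A cos A + cos²A - 1 = (sin²A + cos²A) + 2 sin A cos A - 1 = 1 + 2 sin A cos A - 1 = 2 sin A cos A = RHS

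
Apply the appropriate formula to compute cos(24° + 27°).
cos(24° + 27°) = cos 24° cos 27° - sin 24° sin 27° = 0.6293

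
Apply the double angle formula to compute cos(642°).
cos(642°) = cos²321° - sin²321° = 0.2079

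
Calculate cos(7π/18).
cos(7π/18) = 0.342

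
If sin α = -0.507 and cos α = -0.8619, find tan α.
tan α = sin α / cos α = 0.5882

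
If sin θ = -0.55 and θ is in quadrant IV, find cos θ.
cos θ = 0.8352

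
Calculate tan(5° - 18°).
tan(5° - 18°) = (tan 5° - tan 18°)/(1 + tan 5° tan 18°) = -0.2309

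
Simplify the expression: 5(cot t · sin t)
5(cot t · sin t) = 5(cos t) (using Quotient identity)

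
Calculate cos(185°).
cos(185°) = -0.9962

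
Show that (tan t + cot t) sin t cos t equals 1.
LHS = (sin t/cos t + cos t/sin t) sin t cos t = ((sin²t + cos²t)/(sin t cos t)) · sin t cos t = sin²t + cos²t = 1 = RHS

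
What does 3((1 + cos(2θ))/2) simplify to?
3((1 + cos(2θ))/2) = 3(cos²θ) (using Power reduction)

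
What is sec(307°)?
sec(307°) = 1.662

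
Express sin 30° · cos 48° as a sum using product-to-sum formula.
sin 30° cos 48° = (1/2)[sin(30°+48°) + sin(30°-48°)]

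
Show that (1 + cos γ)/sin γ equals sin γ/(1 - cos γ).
RHS = sin γ(1 + cos γ) / ((1 - cos γ)(1 + cos γ)) = sin γ(1 + cos γ) / (1 - cos²γ) = sin γ(1 + cos γ) / sin²γ = (1 + cos γ)/sin γ = LHS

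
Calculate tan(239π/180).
tan(239π/180) = 1.664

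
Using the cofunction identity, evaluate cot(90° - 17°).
cot(90° - 17°) = tan(17°) = 0.3057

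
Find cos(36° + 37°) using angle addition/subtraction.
cos(36° + 37°) = cos 36° cos 37° - sin 36° sin 37° = 0.2924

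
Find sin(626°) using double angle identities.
sin(626°) = 2 sin 313° cos 313° = -0.9976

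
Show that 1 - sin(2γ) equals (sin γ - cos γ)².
RHS = sin²γ - 2 sin γ cos γ + cos²γ = (sin²γ + cos²γ) - 2 sin γ cos γ = 1 - sin(2γ) = LHS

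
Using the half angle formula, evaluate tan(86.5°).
tan(86.5°) = sin 173° / (1 + cos 173°) = 16.35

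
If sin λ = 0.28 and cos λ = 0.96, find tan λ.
tan λ = sin λ / cos λ = 0.2917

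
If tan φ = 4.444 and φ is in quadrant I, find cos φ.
cos φ = 0.2195 (using tan²φ + 1 = sec²φ)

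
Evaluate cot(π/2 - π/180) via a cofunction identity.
cot(π/2 - π/180) = tan(π/180) = 0.01746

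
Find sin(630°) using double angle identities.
sin(630°) = 2 sin 315° cos 315° = -1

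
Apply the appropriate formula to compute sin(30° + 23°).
sin(30° + 23°) = sin 30° cos 23° + cos 30° sin 23° = 0.7986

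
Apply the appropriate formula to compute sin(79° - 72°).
sin(79° - 72°) = sin 79° cos 72° - cos 79° sin 72° = 0.1219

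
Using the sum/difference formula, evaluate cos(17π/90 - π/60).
cos(17π/90 - π/60) = cos 17π/90 cos π/60 + sin 17π/90 sin π/60 = 0.8572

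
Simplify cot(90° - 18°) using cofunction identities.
cot(90° - 18°) = tan(18°)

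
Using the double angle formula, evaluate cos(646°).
cos(646°) = 1 - 2sin²323° = 0.2756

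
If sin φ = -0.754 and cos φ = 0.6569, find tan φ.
tan φ = sin φ / cos φ = -1.148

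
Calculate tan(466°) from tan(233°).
tan(466°) = 2 tan 233° / (1 - tan²233°) = -3.487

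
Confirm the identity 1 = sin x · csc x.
RHS = sin x · (1/sin x) = 1 = LHS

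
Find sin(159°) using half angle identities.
sin(159°) = √((1 - cos 318°)/2) = 0.3584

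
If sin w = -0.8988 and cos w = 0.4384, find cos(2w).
cos(2w) = cos²w - sin²w = -0.6156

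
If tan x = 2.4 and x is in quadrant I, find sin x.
sin x = 0.9231 (using tan²x + 1 = sec²x)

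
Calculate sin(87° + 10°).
sin(87° + 10°) = sin 87° cos 10° + cos 87° sin 10° = 0.9925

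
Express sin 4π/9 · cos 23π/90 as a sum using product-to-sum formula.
sin 4π/9 cos 23π/90 = (1/2)[sin(4π/9+23π/90) + sin(4π/9-23π/90)]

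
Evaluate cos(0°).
cos(0°) = 1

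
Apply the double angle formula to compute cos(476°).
cos(476°) = cos²238° - sin²238° = -0.4384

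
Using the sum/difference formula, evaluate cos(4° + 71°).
cos(4° + 71°) = cos 4° cos 71° - sin 4° sin 71° = (√6-√2)/4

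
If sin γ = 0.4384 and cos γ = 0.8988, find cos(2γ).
cos(2γ) = cos²γ - sin²γ = 0.6156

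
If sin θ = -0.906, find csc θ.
csc θ = 1/sin θ = -1.104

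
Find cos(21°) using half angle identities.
cos(21°) = √((1 + cos 42°)/2) = 0.9336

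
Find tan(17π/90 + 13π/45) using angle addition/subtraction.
tan(17π/90 + 13π/45) = (tan 17π/90 + tan 13π/45)/(1 - tan 17π/90 tan 13π/45) = 14.3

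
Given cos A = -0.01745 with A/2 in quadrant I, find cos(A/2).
cos(A/2) = ±√((1 + cos A)/2); positive since A/2 ∈ QI, so cos(A/2) = 0.7009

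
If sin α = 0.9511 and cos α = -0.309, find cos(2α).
cos(2α) = cos²α - sin²α = -0.8091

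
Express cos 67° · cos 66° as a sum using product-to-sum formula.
cos 67° cos 66° = (1/2)[cos(67°-66°) + cos(67°+66°)]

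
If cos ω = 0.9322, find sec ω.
sec ω = 1/cos ω = 1.073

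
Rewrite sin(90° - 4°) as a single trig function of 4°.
sin(90° - 4°) = cos(4°)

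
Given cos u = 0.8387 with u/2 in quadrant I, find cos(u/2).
cos(u/2) = ±√((1 + cos u)/2); positive since u/2 ∈ QI, so cos(u/2) = 0.9588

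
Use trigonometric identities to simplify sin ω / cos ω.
sin ω / cos ω = tan ω (using Quotient identity)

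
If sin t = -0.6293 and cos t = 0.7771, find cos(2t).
cos(2t) = cos²t - sin²t = 0.2079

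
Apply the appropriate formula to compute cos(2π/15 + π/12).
cos(2π/15 + π/12) = cos 2π/15 cos π/12 - sin 2π/15 sin π/12 = 0.7771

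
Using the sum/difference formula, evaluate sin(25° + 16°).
sin(25° + 16°) = sin 25° cos 16° + cos 25° sin 16° = 0.6561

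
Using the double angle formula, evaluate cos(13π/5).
cos(13π/5) = 1 - 2sin²13π/10 = -0.309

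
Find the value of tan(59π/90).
tan(59π/90) = -1.881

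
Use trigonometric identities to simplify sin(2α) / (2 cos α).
sin(2α) / (2 cos α) = sin α (using Double angle)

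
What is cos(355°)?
cos(355°) = 0.9962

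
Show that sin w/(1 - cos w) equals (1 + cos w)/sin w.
LHS = sin w(1 + cos w) / ((1 - cos w)(1 + cos w)) = sin w(1 + cos w) / (1 - cos²w) = sin w(1 + cos w) / sin²w = (1 + cos w)/sin w = RHS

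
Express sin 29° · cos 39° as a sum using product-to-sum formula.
sin 29° cos 39° = (1/2)[sin(29°+39°) + sin(29°-39°)]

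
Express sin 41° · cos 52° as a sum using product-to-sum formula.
sin 41° cos 52° = (1/2)[sin(41°+52°) + sin(41°-52°)]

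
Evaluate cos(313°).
cos(313°) = 0.682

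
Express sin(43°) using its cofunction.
sin(43°) = cos(90° - 43°) = cos(47°)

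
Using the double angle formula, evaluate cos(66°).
cos(66°) = cos²33° - sin²33° = 0.4067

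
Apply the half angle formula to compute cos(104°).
cos(104°) = -√((1 + cos 208°)/2) = -0.2419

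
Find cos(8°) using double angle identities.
cos(8°) = 2cos²4° - 1 = 0.9903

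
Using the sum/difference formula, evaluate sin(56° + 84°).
sin(56° + 84°) = sin 56° cos 84° + cos 56° sin 84° = 0.6428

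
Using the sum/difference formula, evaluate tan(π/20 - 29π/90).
tan(π/20 - 29π/90) = (tan π/20 - tan 29π/90)/(1 + tan π/20 tan 29π/90) = -1.15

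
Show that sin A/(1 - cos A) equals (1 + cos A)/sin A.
LHS = sin A(1 + cos A) / ((1 - cos A)(1 + cos A)) = sin A(1 + cos A) / (1 - cos²A) = sin A(1 + cos A) / sin²A = (1 + cos A)/sin A = RHS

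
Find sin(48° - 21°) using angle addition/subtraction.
sin(48° - 21°) = sin 48° cos 21° - cos 48° sin 21° = 0.454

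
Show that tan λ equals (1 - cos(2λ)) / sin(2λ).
RHS = 2sin²λ / (2 sin λ cos λ) = sin λ/cos λ = tan λ = LHS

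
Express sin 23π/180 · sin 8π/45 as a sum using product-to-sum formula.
sin 23π/180 sin 8π/45 = (1/2)[cos(23π/180-8π/45) - cos(23π/180+8π/45)]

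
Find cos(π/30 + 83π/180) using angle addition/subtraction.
cos(π/30 + 83π/180) = cos π/30 cos 83π/180 - sin π/30 sin 83π/180 = 0.01745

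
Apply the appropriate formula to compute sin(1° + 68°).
sin(1° + 68°) = sin 1° cos 68° + cos 1° sin 68° = 0.9336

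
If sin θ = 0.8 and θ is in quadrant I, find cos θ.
cos θ = 0.6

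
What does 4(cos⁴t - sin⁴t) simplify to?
4(cos⁴t - sin⁴t) = 4(cos(2t)) (using Factoring + double angle)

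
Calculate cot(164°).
cot(164°) = -3.487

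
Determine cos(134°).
cos(134°) = -0.6947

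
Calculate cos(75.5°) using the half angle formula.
cos(75.5°) = √((1 + cos 151°)/2) = 0.2504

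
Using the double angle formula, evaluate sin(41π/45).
sin(41π/45) = 2 sin 41π/90 cos 41π/90 = 0.2756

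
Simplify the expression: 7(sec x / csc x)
7(sec x / csc x) = 7(tan x) (using Reciprocal identities)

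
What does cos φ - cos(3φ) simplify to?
cos φ - cos(3φ) = 2 sin(2φ) sin φ (using Sum-to-product)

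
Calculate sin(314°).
sin(314°) = -0.7193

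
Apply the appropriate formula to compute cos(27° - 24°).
cos(27° - 24°) = cos 27° cos 24° + sin 27° sin 24° = 0.9986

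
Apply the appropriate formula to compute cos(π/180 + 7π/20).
cos(π/180 + 7π/20) = cos π/180 cos 7π/20 - sin π/180 sin 7π/20 = 0.4384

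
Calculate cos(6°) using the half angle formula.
cos(6°) = √((1 + cos 12°)/2) = 0.9945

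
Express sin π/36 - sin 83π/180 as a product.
sin π/36 - sin 83π/180 = 2 cos(11π/45) sin(-13π/60)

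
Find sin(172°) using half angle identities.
sin(172°) = √((1 - cos 344°)/2) = 0.1392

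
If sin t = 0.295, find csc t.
csc t = 1/sin t = 3.39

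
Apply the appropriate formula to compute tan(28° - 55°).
tan(28° - 55°) = (tan 28° - tan 55°)/(1 + tan 28° tan 55°) = -0.5095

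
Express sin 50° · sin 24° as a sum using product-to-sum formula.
sin 50° sin 24° = (1/2)[cos(50°-24°) - cos(50°+24°)]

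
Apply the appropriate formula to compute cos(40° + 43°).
cos(40° + 43°) = cos 40° cos 43° - sin 40° sin 43° = 0.1219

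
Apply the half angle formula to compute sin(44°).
sin(44°) = √((1 - cos 88°)/2) = 0.6947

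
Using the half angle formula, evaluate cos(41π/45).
cos(41π/45) = -√((1 + cos 82π/45)/2) = -0.9613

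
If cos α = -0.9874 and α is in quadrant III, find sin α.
sin α = -0.1582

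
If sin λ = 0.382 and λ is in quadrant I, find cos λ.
cos λ = 0.9242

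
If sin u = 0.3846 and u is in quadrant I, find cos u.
cos u = 0.9231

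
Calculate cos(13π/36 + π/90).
cos(13π/36 + π/90) = cos 13π/36 cos π/90 - sin 13π/36 sin π/90 = 0.3907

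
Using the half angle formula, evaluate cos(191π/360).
cos(191π/360) = -√((1 + cos 191π/180)/2) = -0.09585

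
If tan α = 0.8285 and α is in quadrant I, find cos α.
cos α = 0.77 (using tan²α + 1 = sec²α)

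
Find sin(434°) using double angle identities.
sin(434°) = 2 sin 217° cos 217° = 0.9613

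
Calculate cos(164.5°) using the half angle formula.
cos(164.5°) = -√((1 + cos 329°)/2) = -0.9636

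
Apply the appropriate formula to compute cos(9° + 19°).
cos(9° + 19°) = cos 9° cos 19° - sin 9° sin 19° = 0.8829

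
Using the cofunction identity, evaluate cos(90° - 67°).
cos(90° - 67°) = sin(67°) = 0.9205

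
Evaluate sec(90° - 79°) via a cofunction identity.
sec(90° - 79°) = csc(79°) = 1.019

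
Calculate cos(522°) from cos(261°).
cos(522°) = cos²261° - sin²261° = -0.9511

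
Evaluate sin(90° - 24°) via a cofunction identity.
sin(90° - 24°) = cos(24°) = 0.9135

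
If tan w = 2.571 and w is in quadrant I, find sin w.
sin w = 0.932 (using tan²w + 1 = sec²w)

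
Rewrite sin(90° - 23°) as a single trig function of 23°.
sin(90° - 23°) = cos(23°)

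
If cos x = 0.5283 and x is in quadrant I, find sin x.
sin x = 0.8491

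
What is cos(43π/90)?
cos(43π/90) = 0.06976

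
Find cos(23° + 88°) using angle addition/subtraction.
cos(23° + 88°) = cos 23° cos 88° - sin 23° sin 88° = -0.3584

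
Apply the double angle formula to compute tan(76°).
tan(76°) = 2 tan 38° / (1 - tan²38°) = 4.011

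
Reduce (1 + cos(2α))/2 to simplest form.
(1 + cos(2α))/2 = cos²α (using Power reduction)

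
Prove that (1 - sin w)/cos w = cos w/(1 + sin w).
LHS = (1 - sin w)(1 + sin w) / (cos w(1 + sin w)) = (1 - sin²w) / (cos w(1 + sin w)) = cos²w / (cos w(1 + sin w)) = cos w/(1 + sin w) = RHS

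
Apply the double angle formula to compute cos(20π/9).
cos(20π/9) = cos²10π/9 - sin²10π/9 = 0.766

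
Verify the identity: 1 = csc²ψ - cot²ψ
RHS = 1/sin²ψ - cos²ψ/sin²ψ = (1 - cos²ψ)/sin²ψ = sin²ψ/sin²ψ = 1 = LHS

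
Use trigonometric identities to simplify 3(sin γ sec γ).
3(sin γ sec γ) = 3(tan γ) (using Reciprocal + quotient)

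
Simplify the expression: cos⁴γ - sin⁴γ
cos⁴γ - sin⁴γ = cos(2γ) (using Factoring + double angle)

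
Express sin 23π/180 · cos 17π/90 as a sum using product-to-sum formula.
sin 23π/180 cos 17π/90 = (1/2)[sin(23π/180+17π/90) + sin(23π/180-17π/90)]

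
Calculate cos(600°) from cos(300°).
cos(600°) = 2cos²300° - 1 = -1/2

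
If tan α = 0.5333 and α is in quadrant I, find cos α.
cos α = 0.8824 (using tan²α + 1 = sec²α)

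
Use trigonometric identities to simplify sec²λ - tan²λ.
sec²λ - tan²λ = 1 (using Pythagorean identity)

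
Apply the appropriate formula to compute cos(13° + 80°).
cos(13° + 80°) = cos 13° cos 80° - sin 13° sin 80° = -0.05234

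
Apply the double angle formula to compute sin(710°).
sin(710°) = 2 sin 355° cos 355° = -0.1736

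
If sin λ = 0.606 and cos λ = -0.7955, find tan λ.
tan λ = sin λ / cos λ = -0.7618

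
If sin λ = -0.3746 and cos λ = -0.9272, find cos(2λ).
cos(2λ) = cos²λ - sin²λ = 0.7194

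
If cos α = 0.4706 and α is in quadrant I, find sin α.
sin α = 0.8823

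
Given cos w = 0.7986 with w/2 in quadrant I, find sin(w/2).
sin(w/2) = ±√((1 - cos w)/2); positive since w/2 ∈ QI, so sin(w/2) = 0.3173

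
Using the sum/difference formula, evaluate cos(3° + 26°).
cos(3° + 26°) = cos 3° cos 26° - sin 3° sin 26° = 0.8746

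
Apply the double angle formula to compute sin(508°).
sin(508°) = 2 sin 254° cos 254° = 0.5299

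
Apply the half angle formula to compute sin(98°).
sin(98°) = √((1 - cos 196°)/2) = 0.9903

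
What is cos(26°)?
cos(26°) = 0.8988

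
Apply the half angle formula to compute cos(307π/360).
cos(307π/360) = -√((1 + cos 307π/180)/2) = -0.8949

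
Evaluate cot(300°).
cot(300°) = -√3/3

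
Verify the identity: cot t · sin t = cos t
LHS = (cos t/sin t) · sin t = cos t = RHS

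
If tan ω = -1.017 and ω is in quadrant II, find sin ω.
sin ω = 0.713 (using tan²ω + 1 = sec²ω)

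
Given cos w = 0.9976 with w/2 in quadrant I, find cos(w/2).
cos(w/2) = ±√((1 + cos w)/2); positive since w/2 ∈ QI, so cos(w/2) = 0.9994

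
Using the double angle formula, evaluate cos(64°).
cos(64°) = cos²32° - sin²32° = 0.4384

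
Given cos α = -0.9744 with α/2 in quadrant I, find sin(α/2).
sin(α/2) = ±√((1 - cos α)/2); positive since α/2 ∈ QI, so sin(α/2) = 0.9936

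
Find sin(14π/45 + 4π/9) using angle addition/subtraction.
sin(14π/45 + 4π/9) = sin 14π/45 cos 4π/9 + cos 14π/45 sin 4π/9 = 0.6947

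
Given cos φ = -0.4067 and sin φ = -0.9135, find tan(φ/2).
tan(φ/2) = sin φ / (1 + cos φ) = -1.54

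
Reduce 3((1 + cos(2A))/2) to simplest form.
3((1 + cos(2A))/2) = 3(cos²A) (using Power reduction)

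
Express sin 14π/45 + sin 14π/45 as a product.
sin 14π/45 + sin 14π/45 = 2 sin(14π/45) cos(0)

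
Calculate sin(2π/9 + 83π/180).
sin(2π/9 + 83π/180) = sin 2π/9 cos 83π/180 + cos 2π/9 sin 83π/180 = 0.8387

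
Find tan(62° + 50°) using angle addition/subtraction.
tan(62° + 50°) = (tan 62° + tan 50°)/(1 - tan 62° tan 50°) = -2.475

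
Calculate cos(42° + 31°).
cos(42° + 31°) = cos 42° cos 31° - sin 42° sin 31° = 0.2924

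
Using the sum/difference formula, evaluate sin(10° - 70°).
sin(10° - 70°) = sin 10° cos 70° - cos 10° sin 70° = -√3/2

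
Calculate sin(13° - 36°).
sin(13° - 36°) = sin 13° cos 36° - cos 13° sin 36° = -0.3907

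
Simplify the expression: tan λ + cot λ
tan λ + cot λ = sec λ csc λ (using Quotient identities)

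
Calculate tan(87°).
tan(87°) = 19.08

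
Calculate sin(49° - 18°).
sin(49° - 18°) = sin 49° cos 18° - cos 49° sin 18° = 0.515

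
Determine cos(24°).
cos(24°) = 0.9135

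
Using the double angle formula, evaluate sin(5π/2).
sin(5π/2) = 2 sin 5π/4 cos 5π/4 = 1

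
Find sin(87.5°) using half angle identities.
sin(87.5°) = √((1 - cos 175°)/2) = 0.999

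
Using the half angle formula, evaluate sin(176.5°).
sin(176.5°) = √((1 - cos 353°)/2) = 0.06105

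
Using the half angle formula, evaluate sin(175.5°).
sin(175.5°) = √((1 - cos 351°)/2) = 0.07846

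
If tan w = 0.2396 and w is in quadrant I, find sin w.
sin w = 0.233 (using tan²w + 1 = sec²w)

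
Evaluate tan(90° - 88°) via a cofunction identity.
tan(90° - 88°) = cot(88°) = 0.03492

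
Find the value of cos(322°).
cos(322°) = 0.788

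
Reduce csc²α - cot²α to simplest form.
csc²α - cot²α = 1 (using Pythagorean identity)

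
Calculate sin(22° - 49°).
sin(22° - 49°) = sin 22° cos 49° - cos 22° sin 49° = -0.454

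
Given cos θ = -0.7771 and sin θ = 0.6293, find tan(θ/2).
tan(θ/2) = sin θ / (1 + cos θ) = 2.823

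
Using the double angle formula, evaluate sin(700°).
sin(700°) = 2 sin 350° cos 350° = -0.342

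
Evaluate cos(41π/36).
cos(41π/36) = -0.9063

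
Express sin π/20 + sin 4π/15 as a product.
sin π/20 + sin 4π/15 = 2 sin(19π/120) cos(-13π/120)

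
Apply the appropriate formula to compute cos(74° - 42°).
cos(74° - 42°) = cos 74° cos 42° + sin 74° sin 42° = 0.848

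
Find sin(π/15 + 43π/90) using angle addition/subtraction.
sin(π/15 + 43π/90) = sin π/15 cos 43π/90 + cos π/15 sin 43π/90 = 0.9903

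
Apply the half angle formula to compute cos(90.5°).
cos(90.5°) = -√((1 + cos 181°)/2) = -0.008727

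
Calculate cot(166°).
cot(166°) = -4.011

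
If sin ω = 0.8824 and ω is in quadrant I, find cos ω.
cos ω = 0.4705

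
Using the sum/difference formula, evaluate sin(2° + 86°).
sin(2° + 86°) = sin 2° cos 86° + cos 2° sin 86° = 0.9994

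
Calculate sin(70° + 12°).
sin(70° + 12°) = sin 70° cos 12° + cos 70° sin 12° = 0.9903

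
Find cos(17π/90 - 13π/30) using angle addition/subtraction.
cos(17π/90 - 13π/30) = cos 17π/90 cos 13π/30 + sin 17π/90 sin 13π/30 = 0.7193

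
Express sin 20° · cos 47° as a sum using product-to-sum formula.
sin 20° cos 47° = (1/2)[sin(20°+47°) + sin(20°-47°)]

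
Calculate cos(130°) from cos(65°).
cos(130°) = 1 - 2sin²65° = -0.6428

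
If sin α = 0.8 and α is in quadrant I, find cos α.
cos α = 0.6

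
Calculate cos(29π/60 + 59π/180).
cos(29π/60 + 59π/180) = cos 29π/60 cos 59π/180 - sin 29π/60 sin 59π/180 = -0.829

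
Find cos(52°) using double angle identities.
cos(52°) = cos²26° - sin²26° = 0.6157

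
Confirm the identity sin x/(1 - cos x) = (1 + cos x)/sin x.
LHS = sin x(1 + cos x) / ((1 - cos x)(1 + cos x)) = sin x(1 + cos x) / (1 - cos²x) = sin x(1 + cos x) / sin²x = (1 + cos x)/sin x = RHS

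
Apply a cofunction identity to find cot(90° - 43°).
cot(90° - 43°) = tan(43°) = 0.9325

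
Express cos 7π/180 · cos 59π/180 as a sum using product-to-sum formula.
cos 7π/180 cos 59π/180 = (1/2)[cos(7π/180-59π/180) + cos(7π/180+59π/180)]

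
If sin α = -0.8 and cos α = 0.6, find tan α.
tan α = sin α / cos α = -1.333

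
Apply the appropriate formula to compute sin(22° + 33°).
sin(22° + 33°) = sin 22° cos 33° + cos 22° sin 33° = 0.8192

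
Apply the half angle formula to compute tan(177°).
tan(177°) = sin 354° / (1 + cos 354°) = -0.05241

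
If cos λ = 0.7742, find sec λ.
sec λ = 1/cos λ = 1.292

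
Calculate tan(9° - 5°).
tan(9° - 5°) = (tan 9° - tan 5°)/(1 + tan 9° tan 5°) = 0.06993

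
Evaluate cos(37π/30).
cos(37π/30) = -0.7431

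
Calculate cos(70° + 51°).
cos(70° + 51°) = cos 70° cos 51° - sin 70° sin 51° = -0.515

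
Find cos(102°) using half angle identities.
cos(102°) = -√((1 + cos 204°)/2) = -0.2079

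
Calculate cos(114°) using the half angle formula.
cos(114°) = -√((1 + cos 228°)/2) = -0.4067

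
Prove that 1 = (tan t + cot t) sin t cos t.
RHS = (sin t/cos t + cos t/sin t) sin t cos t = ((sin²t + cos²t)/(sin t cos t)) · sin t cos t = sin²t + cos²t = 1 = LHS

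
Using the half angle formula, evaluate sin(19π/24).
sin(19π/24) = √((1 - cos 19π/12)/2) = 0.6088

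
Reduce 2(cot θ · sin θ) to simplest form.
2(cot θ · sin θ) = 2(cos θ) (using Quotient identity)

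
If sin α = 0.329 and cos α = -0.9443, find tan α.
tan α = sin α / cos α = -0.3484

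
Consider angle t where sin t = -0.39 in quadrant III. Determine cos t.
cos t = ±√(1 - sin²t) = -0.9208 (negative in QIII)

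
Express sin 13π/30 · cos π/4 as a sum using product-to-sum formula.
sin 13π/30 cos π/4 = (1/2)[sin(13π/30+π/4) + sin(13π/30-π/4)]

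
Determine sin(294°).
sin(294°) = -0.9135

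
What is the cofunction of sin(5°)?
sin(5°) = cos(90° - 5°) = cos(85°)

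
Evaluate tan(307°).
tan(307°) = -1.327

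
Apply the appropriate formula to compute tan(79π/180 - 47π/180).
tan(79π/180 - 47π/180) = (tan 79π/180 - tan 47π/180)/(1 + tan 79π/180 tan 47π/180) = 0.6249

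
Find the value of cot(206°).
cot(206°) = 2.05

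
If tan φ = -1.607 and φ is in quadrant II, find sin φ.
sin φ = 0.849 (using tan²φ + 1 = sec²φ)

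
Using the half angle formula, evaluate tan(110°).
tan(110°) = sin 220° / (1 + cos 220°) = -2.747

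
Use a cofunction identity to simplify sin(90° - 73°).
sin(90° - 73°) = cos(73°)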